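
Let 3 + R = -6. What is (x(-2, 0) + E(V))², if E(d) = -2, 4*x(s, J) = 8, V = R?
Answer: 0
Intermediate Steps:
R = -9 (R = -3 - 6 = -9)
V = -9
x(s, J) = 2 (x(s, J) = (¼)*8 = 2)
(x(-2, 0) + E(V))² = (2 - 2)² = 0² = 0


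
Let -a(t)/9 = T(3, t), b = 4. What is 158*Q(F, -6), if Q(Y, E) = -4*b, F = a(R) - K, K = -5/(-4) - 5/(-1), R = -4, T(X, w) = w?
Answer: -2528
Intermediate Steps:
a(t) = -9*t
K = 25/4 (K = -5*(-¼) - 5*(-1) = 5/4 + 5 = 25/4 ≈ 6.2500)
F = 119/4 (F = -9*(-4) - 1*25/4 = 36 - 25/4 = 119/4 ≈ 29.750)
Q(Y, E) = -16 (Q(Y, E) = -4*4 = -16)
158*Q(F, -6) = 158*(-16) = -2528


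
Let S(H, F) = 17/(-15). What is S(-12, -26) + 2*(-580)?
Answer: -17417/15 ≈ -1161.1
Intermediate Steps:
S(H, F) = -17/15 (S(H, F) = 17*(-1/15) = -17/15)
S(-12, -26) + 2*(-580) = -17/15 + 2*(-580) = -17/15 - 1160 = -17417/15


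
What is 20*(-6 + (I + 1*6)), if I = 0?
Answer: 0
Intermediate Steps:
20*(-6 + (I + 1*6)) = 20*(-6 + (0 + 1*6)) = 20*(-6 + (0 + 6)) = 20*(-6 + 6) = 20*0 = 0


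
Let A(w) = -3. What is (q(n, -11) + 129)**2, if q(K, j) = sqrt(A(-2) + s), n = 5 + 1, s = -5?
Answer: 16633 + 516*I*sqrt(2) ≈ 16633.0 + 729.73*I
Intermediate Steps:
n = 6
q(K, j) = 2*I*sqrt(2) (q(K, j) = sqrt(-3 - 5) = sqrt(-8) = 2*I*sqrt(2))
(q(n, -11) + 129)**2 = (2*I*sqrt(2) + 129)**2 = (129 + 2*I*sqrt(2))**2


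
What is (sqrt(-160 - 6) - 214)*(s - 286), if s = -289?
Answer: 123050 - 575*I*sqrt(166) ≈ 1.2305e+5 - 7408.4*I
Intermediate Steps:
(sqrt(-160 - 6) - 214)*(s - 286) = (sqrt(-160 - 6) - 214)*(-289 - 286) = (sqrt(-166) - 214)*(-575) = (I*sqrt(166) - 214)*(-575) = (-214 + I*sqrt(166))*(-575) = 123050 - 575*I*sqrt(166)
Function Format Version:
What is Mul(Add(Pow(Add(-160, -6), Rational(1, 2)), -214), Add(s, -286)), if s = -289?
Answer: Add(123050, Mul(-575, I, Pow(166, Rational(1, 2)))) ≈ Add(1.2305e+5, Mul(-7408.4, I))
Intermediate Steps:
Mul(Add(Pow(Add(-160, -6), Rational(1, 2)), -214), Add(s, -286)) = Mul(Add(Pow(Add(-160, -6), Rational(1, 2)), -214), Add(-289, -286)) = Mul(Add(Pow(-166, Rational(1, 2)), -214), -575) = Mul(Add(Mul(I, Pow(166, Rational(1, 2))), -214), -575) = Mul(Add(-214, Mul(I, Pow(166, Rational(1, 2)))), -575) = Add(123050, Mul(-575, I, Pow(166, Rational(1, 2))))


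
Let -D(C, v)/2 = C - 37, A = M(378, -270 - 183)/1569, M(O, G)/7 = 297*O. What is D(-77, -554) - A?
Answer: -142710/523 ≈ -272.87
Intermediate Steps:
M(O, G) = 2079*O (M(O, G) = 7*(297*O) = 2079*O)
A = 261954/523 (A = (2079*378)/1569 = 785862*(1/1569) = 261954/523 ≈ 500.87)
D(C, v) = 74 - 2*C (D(C, v) = -2*(C - 37) = -2*(-37 + C) = 74 - 2*C)
D(-77, -554) - A = (74 - 2*(-77)) - 1*261954/523 = (74 + 154) - 261954/523 = 228 - 261954/523 = -142710/523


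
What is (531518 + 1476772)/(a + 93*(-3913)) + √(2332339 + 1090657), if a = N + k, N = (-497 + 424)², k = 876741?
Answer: 2008290/518161 + 2*√855749 ≈ 1854.0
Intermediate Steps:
N = 5329 (N = (-73)² = 5329)
a = 882070 (a = 5329 + 876741 = 882070)
(531518 + 1476772)/(a + 93*(-3913)) + √(2332339 + 1090657) = (531518 + 1476772)/(882070 + 93*(-3913)) + √(2332339 + 1090657) = 2008290/(882070 - 363909) + √3422996 = 2008290/518161 + 2*√855749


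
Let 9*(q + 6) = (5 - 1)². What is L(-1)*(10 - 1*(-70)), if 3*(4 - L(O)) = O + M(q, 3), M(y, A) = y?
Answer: 12400/27 ≈ 459.26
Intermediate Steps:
q = -38/9 (q = -6 + (5 - 1)²/9 = -6 + (⅑)*4² = -6 + (⅑)*16 = -6 + 16/9 = -38/9 ≈ -4.2222)
L(O) = 146/27 - O/3 (L(O) = 4 - (O - 38/9)/3 = 4 - (-38/9 + O)/3 = 4 + (38/27 - O/3) = 146/27 - O/3)
L(-1)*(10 - 1*(-70)) = (146/27 - ⅓*(-1))*(10 - 1*(-70)) = (146/27 + ⅓)*(10 + 70) = (155/27)*80 = 12400/27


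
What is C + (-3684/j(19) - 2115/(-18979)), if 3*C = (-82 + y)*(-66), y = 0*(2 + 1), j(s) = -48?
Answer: 142787477/75916 ≈ 1880.9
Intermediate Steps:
y = 0 (y = 0*3 = 0)
C = 1804 (C = ((-82 + 0)*(-66))/3 = (-82*(-66))/3 = (⅓)*5412 = 1804)
C + (-3684/j(19) - 2115/(-18979)) = 1804 + (-3684/(-48) - 2115/(-18979)) = 1804 + (-3684*(-1/48) - 2115*(-1/18979)) = 1804 + (307/4 + 2115/18979) = 1804 + 5835013/75916 = 142787477/75916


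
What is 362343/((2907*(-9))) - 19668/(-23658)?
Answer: -447652045/34386903 ≈ -13.018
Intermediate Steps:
362343/((2907*(-9))) - 19668/(-23658) = 362343/(-26163) - 19668*(-1/23658) = 362343*(-1/26163) + 3278/3943 = -120781/8721 + 3278/3943 = -447652045/34386903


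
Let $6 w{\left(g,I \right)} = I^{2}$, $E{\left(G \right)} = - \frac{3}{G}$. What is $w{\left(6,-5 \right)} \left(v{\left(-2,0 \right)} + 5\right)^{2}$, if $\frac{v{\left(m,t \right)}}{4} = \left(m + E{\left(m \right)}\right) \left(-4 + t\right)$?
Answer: $\frac{4225}{6} \approx 704.17$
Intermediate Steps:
$w{\left(g,I \right)} = \frac{I^{2}}{6}$
$v{\left(m,t \right)} = 4 \left(-4 + t\right) \left(m - \frac{3}{m}\right)$ ($v{\left(m,t \right)} = 4 \left(m - \frac{3}{m}\right) \left(-4 + t\right) = 4 \left(-4 + t\right) \left(m - \frac{3}{m}\right)$)
$w{\left(6,-5 \right)} \left(v{\left(-2,0 \right)} + 5\right)^{2} = \frac{\left(-5\right)^{2}}{6} \left(\frac{4 \left(12 - 0 + \left(-2\right)^{2} \left(-4 + 0\right)\right)}{-2} + 5\right)^{2} = \frac{1}{6} \cdot 25 \left(4 \left(- \frac{1}{2}\right) \left(12 + 0 + 4 \left(-4\right)\right) + 5\right)^{2} = \frac{25 \left(4 \left(- \frac{1}{2}\right) \left(12 + 0 - 16\right) + 5\right)^{2}}{6} = \frac{25 \left(4 \left(- \frac{1}{2}\right) \left(-4\right) + 5\right)^{2}}{6} = \frac{25 \left(8 + 5\right)^{2}}{6} = \frac{25 \cdot 13^{2}}{6} = \frac{25}{6} \cdot 169 = \frac{4225}{6}$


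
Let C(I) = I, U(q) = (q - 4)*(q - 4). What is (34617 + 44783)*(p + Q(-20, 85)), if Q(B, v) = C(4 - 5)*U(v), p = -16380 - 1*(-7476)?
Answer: -1227921000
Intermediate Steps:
p = -8904 (p = -16380 + 7476 = -8904)
U(q) = (-4 + q)² (U(q) = (-4 + q)*(-4 + q) = (-4 + q)²)
Q(B, v) = -(-4 + v)² (Q(B, v) = (4 - 5)*(-4 + v)² = -(-4 + v)²)
(34617 + 44783)*(p + Q(-20, 85)) = (34617 + 44783)*(-8904 - (-4 + 85)²) = 79400*(-8904 - 1*81²) = 79400*(-8904 - 1*6561) = 79400*(-8904 - 6561) = 79400*(-15465) = -1227921000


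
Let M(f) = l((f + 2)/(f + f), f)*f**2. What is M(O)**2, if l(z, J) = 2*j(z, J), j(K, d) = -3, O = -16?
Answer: 2359296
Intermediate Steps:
l(z, J) = -6 (l(z, J) = 2*(-3) = -6)
M(f) = -6*f**2
M(O)**2 = (-6*(-16)**2)**2 = (-6*256)**2 = (-1536)**2 = 2359296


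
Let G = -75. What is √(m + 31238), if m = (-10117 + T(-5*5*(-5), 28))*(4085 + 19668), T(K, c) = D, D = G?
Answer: 3*I*√26895482 ≈ 15558.0*I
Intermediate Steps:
D = -75
T(K, c) = -75
m = -242090576 (m = (-10117 - 75)*(4085 + 19668) = -10192*23753 = -242090576)
√(m + 31238) = √(-242090576 + 31238) = √(-242059338) = 3*I*√26895482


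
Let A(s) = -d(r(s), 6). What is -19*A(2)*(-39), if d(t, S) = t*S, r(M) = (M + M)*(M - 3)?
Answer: 17784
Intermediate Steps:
r(M) = 2*M*(-3 + M) (r(M) = (2*M)*(-3 + M) = 2*M*(-3 + M))
d(t, S) = S*t
A(s) = -12*s*(-3 + s) (A(s) = -6*2*s*(-3 + s) = -12*s*(-3 + s))
-19*A(2)*(-39) = -228*2*(3 - 1*2)*(-39) = -228*2*(3 - 2)*(-39) = -228*2*(-39) = -19*24*(-39) = -456*(-39) = 17784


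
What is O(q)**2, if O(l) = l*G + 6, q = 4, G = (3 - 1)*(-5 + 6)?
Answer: 196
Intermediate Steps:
G = 2 (G = 2*1 = 2)
O(l) = 6 + 2*l (O(l) = l*2 + 6 = 2*l + 6 = 6 + 2*l)
O(q)**2 = (6 + 2*4)**2 = (6 + 8)**2 = 14**2 = 196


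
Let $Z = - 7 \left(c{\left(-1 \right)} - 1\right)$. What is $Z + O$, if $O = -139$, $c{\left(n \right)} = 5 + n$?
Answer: $-160$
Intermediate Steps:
$Z = -21$ ($Z = - 7 \left(\left(5 - 1\right) - 1\right) = - 7 \left(4 - 1\right) = \left(-7\right) 3 = -21$)
$Z + O = -21 - 139 = -160$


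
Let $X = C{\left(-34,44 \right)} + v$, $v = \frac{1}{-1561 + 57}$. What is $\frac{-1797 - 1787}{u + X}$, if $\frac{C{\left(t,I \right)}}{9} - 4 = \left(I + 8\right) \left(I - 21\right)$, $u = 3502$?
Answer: $- \frac{5390336}{21510207} \approx -0.25059$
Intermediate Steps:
$v = - \frac{1}{1504}$ ($v = \frac{1}{-1504} = - \frac{1}{1504} \approx -0.00066489$)
$C{\left(t,I \right)} = 36 + 9 \left(-21 + I\right) \left(8 + I\right)$ ($C{\left(t,I \right)} = 36 + 9 \left(I + 8\right) \left(I - 21\right) = 36 + 9 \left(8 + I\right) \left(-21 + I\right) = 36 + 9 \left(-21 + I\right) \left(8 + I\right)$)
$X = \frac{16243199}{1504}$ ($X = \left(-1476 - 5148 + 9 \cdot 44^{2}\right) - \frac{1}{1504} = \left(-1476 - 5148 + 9 \cdot 1936\right) - \frac{1}{1504} = \left(-1476 - 5148 + 17424\right) - \frac{1}{1504} = 10800 - \frac{1}{1504} = \frac{16243199}{1504} \approx 10800.0$)
$\frac{-1797 - 1787}{u + X} = \frac{-1797 - 1787}{3502 + \frac{16243199}{1504}} = - \frac{3584}{\frac{21510207}{1504}} = \left(-3584\right) \frac{1504}{21510207} = - \frac{5390336}{21510207}$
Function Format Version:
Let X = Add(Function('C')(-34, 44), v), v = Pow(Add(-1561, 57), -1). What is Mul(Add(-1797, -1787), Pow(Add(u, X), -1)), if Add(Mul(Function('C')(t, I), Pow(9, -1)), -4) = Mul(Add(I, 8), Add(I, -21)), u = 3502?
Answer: Rational(-5390336, 21510207) ≈ -0.25059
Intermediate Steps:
v = Rational(-1, 1504) (v = Pow(-1504, -1) = Rational(-1, 1504) ≈ -0.00066489)
Function('C')(t, I) = Add(36, Mul(9, Add(-21, I), Add(8, I))) (Function('C')(t, I) = Add(36, Mul(9, Mul(Add(I, 8), Add(I, -21)))) = Add(36, Mul(9, Mul(Add(8, I), Add(-21, I)))) = Add(36, Mul(9, Mul(Add(-21, I), Add(8, I)))) = Add(36, Mul(9, Add(-21, I), Add(8, I))))
X = Rational(16243199, 1504) (X = Add(Add(-1476, Mul(-117, 44), Mul(9, Pow(44, 2))), Rational(-1, 1504)) = Add(Add(-1476, -5148, Mul(9, 1936)), Rational(-1, 1504)) = Add(Add(-1476, -5148, 17424), Rational(-1, 1504)) = Add(10800, Rational(-1, 1504)) = Rational(16243199, 1504) ≈ 10800.)
Mul(Add(-1797, -1787), Pow(Add(u, X), -1)) = Mul(Add(-1797, -1787), Pow(Add(3502, Rational(16243199, 1504)), -1)) = Mul(-3584, Pow(Rational(21510207, 1504), -1)) = Mul(-3584, Rational(1504, 21510207)) = Rational(-5390336, 21510207)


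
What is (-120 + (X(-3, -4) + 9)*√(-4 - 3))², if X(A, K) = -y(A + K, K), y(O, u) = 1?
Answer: 13952 - 1920*I*√7 ≈ 13952.0 - 5079.8*I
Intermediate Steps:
X(A, K) = -1 (X(A, K) = -1*1 = -1)
(-120 + (X(-3, -4) + 9)*√(-4 - 3))² = (-120 + (-1 + 9)*√(-4 - 3))² = (-120 + 8*√(-7))² = (-120 + 8*(I*√7))² = (-120 + 8*I*√7)²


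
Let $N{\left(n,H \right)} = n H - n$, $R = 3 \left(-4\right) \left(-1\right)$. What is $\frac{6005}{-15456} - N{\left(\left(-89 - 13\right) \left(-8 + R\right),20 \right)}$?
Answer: $\frac{119808907}{15456} \approx 7751.6$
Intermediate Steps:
$R = 12$ ($R = \left(-12\right) \left(-1\right) = 12$)
$N{\left(n,H \right)} = - n + H n$ ($N{\left(n,H \right)} = H n - n = - n + H n$)
$\frac{6005}{-15456} - N{\left(\left(-89 - 13\right) \left(-8 + R\right),20 \right)} = \frac{6005}{-15456} - \left(-89 - 13\right) \left(-8 + 12\right) \left(-1 + 20\right) = 6005 \left(- \frac{1}{15456}\right) - \left(-102\right) 4 \cdot 19 = - \frac{6005}{15456} - \left(-408\right) 19 = - \frac{6005}{15456} - -7752 = - \frac{6005}{15456} + 7752 = \frac{119808907}{15456}$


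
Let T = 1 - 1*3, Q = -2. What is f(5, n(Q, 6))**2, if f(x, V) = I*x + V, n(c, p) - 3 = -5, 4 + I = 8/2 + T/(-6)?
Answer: 1/9 ≈ 0.11111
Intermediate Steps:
T = -2 (T = 1 - 3 = -2)
I = 1/3 (I = -4 + (8/2 - 2/(-6)) = -4 + (8*(1/2) - 2*(-1/6)) = -4 + (4 + 1/3) = -4 + 13/3 = 1/3 ≈ 0.33333)
n(c, p) = -2 (n(c, p) = 3 - 5 = -2)
f(x, V) = V + x/3 (f(x, V) = x/3 + V = V + x/3)
f(5, n(Q, 6))**2 = (-2 + (1/3)*5)**2 = (-2 + 5/3)**2 = (-1/3)**2 = 1/9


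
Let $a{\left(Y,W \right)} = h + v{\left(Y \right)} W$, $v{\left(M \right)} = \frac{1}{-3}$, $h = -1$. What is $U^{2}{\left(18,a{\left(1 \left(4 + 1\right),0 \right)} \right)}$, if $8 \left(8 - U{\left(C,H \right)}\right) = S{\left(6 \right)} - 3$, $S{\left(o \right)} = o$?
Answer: $\frac{3721}{64} \approx 58.141$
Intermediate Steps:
$v{\left(M \right)} = - \frac{1}{3}$
$a{\left(Y,W \right)} = -1 - \frac{W}{3}$
$U{\left(C,H \right)} = \frac{61}{8}$ ($U{\left(C,H \right)} = 8 - \frac{6 - 3}{8} = 8 - \frac{3}{8} = \frac{61}{8}$)
$U^{2}{\left(18,a{\left(1 \left(4 + 1\right),0 \right)} \right)} = \left(\frac{61}{8}\right)^{2} = \frac{3721}{64}$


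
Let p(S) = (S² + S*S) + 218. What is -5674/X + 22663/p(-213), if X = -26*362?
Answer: 182347125/214019468 ≈ 0.85201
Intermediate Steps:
X = -9412
p(S) = 218 + 2*S² (p(S) = (S² + S²) + 218 = 2*S² + 218 = 218 + 2*S²)
-5674/X + 22663/p(-213) = -5674/(-9412) + 22663/(218 + 2*(-213)²) = -5674*(-1/9412) + 22663/(218 + 2*45369) = 2837/4706 + 22663/(218 + 90738) = 2837/4706 + 22663/90956 = 182347125/214019468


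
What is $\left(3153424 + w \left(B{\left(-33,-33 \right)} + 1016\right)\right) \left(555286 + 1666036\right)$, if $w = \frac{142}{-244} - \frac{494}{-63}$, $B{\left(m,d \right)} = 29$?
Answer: $\frac{26984089469754379}{3843} \approx 7.0216 \cdot 10^{12}$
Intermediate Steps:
$w = \frac{55795}{7686}$ ($w = 142 \left(- \frac{1}{244}\right) - - \frac{494}{63} = - \frac{71}{122} + \frac{494}{63} = \frac{55795}{7686} \approx 7.2593$)
$\left(3153424 + w \left(B{\left(-33,-33 \right)} + 1016\right)\right) \left(555286 + 1666036\right) = \left(3153424 + \frac{55795 \left(29 + 1016\right)}{7686}\right) \left(555286 + 1666036\right) = \left(3153424 + \frac{55795}{7686} \cdot 1045\right) 2221322 = \left(3153424 + \frac{58305775}{7686}\right) 2221322 = \frac{24295522639}{7686} \cdot 2221322 = \frac{26984089469754379}{3843}$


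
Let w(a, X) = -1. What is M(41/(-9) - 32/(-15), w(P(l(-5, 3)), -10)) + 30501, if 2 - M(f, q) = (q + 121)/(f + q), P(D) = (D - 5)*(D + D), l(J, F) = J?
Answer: 2351431/77 ≈ 30538.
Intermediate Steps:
P(D) = 2*D*(-5 + D) (P(D) = (-5 + D)*(2*D) = 2*D*(-5 + D))
M(f, q) = 2 - (121 + q)/(f + q) (M(f, q) = 2 - (q + 121)/(f + q) = 2 - (121 + q)/(f + q))
M(41/(-9) - 32/(-15), w(P(l(-5, 3)), -10)) + 30501 = (-121 - 1 + 2*(41/(-9) - 32/(-15)))/((41/(-9) - 32/(-15)) - 1) + 30501 = (-121 - 1 + 2*(41*(-1/9) - 32*(-1/15)))/((41*(-1/9) - 32*(-1/15)) - 1) + 30501 = (-121 - 1 + 2*(-41/9 + 32/15))/((-41/9 + 32/15) - 1) + 30501 = (-121 - 1 + 2*(-109/45))/(-109/45 - 1) + 30501 = (-121 - 1 - 218/45)/(-154/45) + 30501 = -45/154*(-5708/45) + 30501 = 2854/77 + 30501 = 2351431/77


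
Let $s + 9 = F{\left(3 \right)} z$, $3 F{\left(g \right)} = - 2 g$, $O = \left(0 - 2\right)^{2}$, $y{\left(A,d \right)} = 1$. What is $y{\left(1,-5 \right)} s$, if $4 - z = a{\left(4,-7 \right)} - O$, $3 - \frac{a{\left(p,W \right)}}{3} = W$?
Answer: $35$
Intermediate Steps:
$a{\left(p,W \right)} = 9 - 3 W$
$O = 4$ ($O = \left(-2\right)^{2} = 4$)
$F{\left(g \right)} = - \frac{2 g}{3}$ ($F{\left(g \right)} = \frac{\left(-2\right) g}{3} = - \frac{2 g}{3}$)
$z = -22$ ($z = 4 - \left(\left(9 - -21\right) - 4\right) = 4 - \left(\left(9 + 21\right) - 4\right) = 4 - \left(30 - 4\right) = 4 - 26 = -22$)
$s = 35$ ($s = -9 + \left(- \frac{2}{3}\right) 3 \left(-22\right) = -9 - -44 = -9 + 44 = 35$)
$y{\left(1,-5 \right)} s = 1 \cdot 35 = 35$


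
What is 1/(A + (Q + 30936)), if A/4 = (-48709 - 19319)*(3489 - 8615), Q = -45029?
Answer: 1/1394832019 ≈ 7.1693e-10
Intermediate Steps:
A = 1394846112 (A = 4*((-48709 - 19319)*(3489 - 8615)) = 4*(-68028*(-5126)) = 4*348711528 = 1394846112)
1/(A + (Q + 30936)) = 1/(1394846112 + (-45029 + 30936)) = 1/(1394846112 - 14093) = 1/1394832019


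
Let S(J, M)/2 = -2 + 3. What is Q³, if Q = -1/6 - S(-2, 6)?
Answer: -2197/216 ≈ -10.171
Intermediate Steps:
S(J, M) = 2 (S(J, M) = 2*(-2 + 3) = 2*1 = 2)
Q = -13/6 (Q = -1/6 - 1*2 = -1*⅙ - 2 = -⅙ - 2 = -13/6 ≈ -2.1667)
Q³ = (-13/6)³ = -2197/216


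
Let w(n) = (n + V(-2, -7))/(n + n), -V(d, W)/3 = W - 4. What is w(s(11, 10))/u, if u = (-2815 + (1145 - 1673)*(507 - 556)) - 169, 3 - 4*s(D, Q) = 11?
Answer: -31/91552 ≈ -0.00033861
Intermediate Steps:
s(D, Q) = -2 (s(D, Q) = ¾ - ¼*11 = ¾ - 11/4 = -2)
V(d, W) = 12 - 3*W (V(d, W) = -3*(W - 4) = -3*(-4 + W) = 12 - 3*W)
w(n) = (33 + n)/(2*n) (w(n) = (n + (12 - 3*(-7)))/(n + n) = (n + (12 + 21))/((2*n)) = (n + 33)*(1/(2*n)) = (33 + n)*(1/(2*n)) = (33 + n)/(2*n))
u = 22888 (u = (-2815 - 528*(-49)) - 169 = (-2815 + 25872) - 169 = 23057 - 169 = 22888)
w(s(11, 10))/u = ((½)*(33 - 2)/(-2))/22888 = ((½)*(-½)*31)*(1/22888) = -31/4*1/22888 = -31/91552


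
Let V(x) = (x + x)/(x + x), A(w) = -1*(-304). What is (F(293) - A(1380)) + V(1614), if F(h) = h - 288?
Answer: -298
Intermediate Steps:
A(w) = 304
F(h) = -288 + h
V(x) = 1 (V(x) = (2*x)/((2*x)) = (2*x)*(1/(2*x)) = 1)
(F(293) - A(1380)) + V(1614) = ((-288 + 293) - 1*304) + 1 = (5 - 304) + 1 = -299 + 1 = -298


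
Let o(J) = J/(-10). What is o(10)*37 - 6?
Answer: -43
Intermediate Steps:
o(J) = -J/10 (o(J) = J*(-⅒) = -J/10)
o(10)*37 - 6 = -⅒*10*37 - 6 = -1*37 - 6 = -37 - 6 = -43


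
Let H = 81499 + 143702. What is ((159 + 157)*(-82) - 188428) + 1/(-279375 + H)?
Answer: -11611655161/54174 ≈ -2.1434e+5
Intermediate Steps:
H = 225201
((159 + 157)*(-82) - 188428) + 1/(-279375 + H) = ((159 + 157)*(-82) - 188428) + 1/(-279375 + 225201) = (316*(-82) - 188428) + 1/(-54174) = (-25912 - 188428) - 1/54174 = -214340 - 1/54174 = -11611655161/54174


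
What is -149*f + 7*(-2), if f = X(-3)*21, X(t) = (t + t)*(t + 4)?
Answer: 18760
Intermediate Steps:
X(t) = 2*t*(4 + t) (X(t) = (2*t)*(4 + t) = 2*t*(4 + t))
f = -126 (f = (2*(-3)*(4 - 3))*21 = (2*(-3)*1)*21 = -6*21 = -126)
-149*f + 7*(-2) = -149*(-126) + 7*(-2) = 18774 - 14 = 18760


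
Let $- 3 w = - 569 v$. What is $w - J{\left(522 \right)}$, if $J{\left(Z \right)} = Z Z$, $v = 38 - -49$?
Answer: $-255983$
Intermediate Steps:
$v = 87$ ($v = 38 + 49 = 87$)
$J{\left(Z \right)} = Z^{2}$
$w = 16501$ ($w = - \frac{\left(-569\right) 87}{3} = \left(- \frac{1}{3}\right) \left(-49503\right) = 16501$)
$w - J{\left(522 \right)} = 16501 - 522^{2} = 16501 - 272484 = -255983$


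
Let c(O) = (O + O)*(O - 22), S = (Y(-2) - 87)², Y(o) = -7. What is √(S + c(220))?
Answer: 2*√23989 ≈ 309.77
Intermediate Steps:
S = 8836 (S = (-7 - 87)² = (-94)² = 8836)
c(O) = 2*O*(-22 + O) (c(O) = (2*O)*(-22 + O) = 2*O*(-22 + O))
√(S + c(220)) = √(8836 + 2*220*(-22 + 220)) = √(8836 + 2*220*198) = √(8836 + 87120) = √95956 = 2*√23989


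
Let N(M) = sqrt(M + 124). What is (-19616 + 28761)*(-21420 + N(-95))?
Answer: -195885900 + 9145*sqrt(29) ≈ -1.9584e+8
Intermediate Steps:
N(M) = sqrt(124 + M)
(-19616 + 28761)*(-21420 + N(-95)) = (-19616 + 28761)*(-21420 + sqrt(124 - 95)) = 9145*(-21420 + sqrt(29)) = -195885900 + 9145*sqrt(29)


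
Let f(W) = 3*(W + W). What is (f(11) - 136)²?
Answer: 4900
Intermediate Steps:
f(W) = 6*W (f(W) = 3*(2*W) = 6*W)
(f(11) - 136)² = (6*11 - 136)² = (66 - 136)² = (-70)² = 4900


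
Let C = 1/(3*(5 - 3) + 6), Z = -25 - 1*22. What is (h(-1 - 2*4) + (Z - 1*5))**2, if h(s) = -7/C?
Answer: 18496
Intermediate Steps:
Z = -47 (Z = -25 - 22 = -47)
C = 1/12 (C = 1/(3*2 + 6) = 1/(6 + 6) = 1/12 ≈ 0.083333)
h(s) = -84 (h(s) = -7/1/12 = -7*12 = -84)
(h(-1 - 2*4) + (Z - 1*5))**2 = (-84 + (-47 - 1*5))**2 = (-84 + (-47 - 5))**2 = (-84 - 52)**2 = (-136)**2 = 18496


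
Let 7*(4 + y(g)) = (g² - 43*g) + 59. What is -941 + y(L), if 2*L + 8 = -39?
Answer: -19973/28 ≈ -713.32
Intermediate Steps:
L = -47/2 (L = -4 + (½)*(-39) = -4 - 39/2 = -47/2 ≈ -23.500)
y(g) = 31/7 - 43*g/7 + g²/7 (y(g) = -4 + ((g² - 43*g) + 59)/7 = -4 + (59 + g² - 43*g)/7 = -4 + (59/7 - 43*g/7 + g²/7) = 31/7 - 43*g/7 + g²/7)
-941 + y(L) = -941 + (31/7 - 43/7*(-47/2) + (-47/2)²/7) = -941 + (31/7 + 2021/14 + (⅐)*(2209/4)) = -941 + (31/7 + 2021/14 + 2209/28) = -941 + 6375/28 = -19973/28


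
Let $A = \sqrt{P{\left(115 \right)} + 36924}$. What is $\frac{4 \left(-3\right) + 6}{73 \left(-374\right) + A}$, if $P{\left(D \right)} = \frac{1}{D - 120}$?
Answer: $\frac{273020}{1242270467} + \frac{2 \sqrt{923095}}{1242270467} \approx 0.00022132$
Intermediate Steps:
$P{\left(D \right)} = \frac{1}{-120 + D}$
$A = \frac{\sqrt{923095}}{5}$ ($A = \sqrt{\frac{1}{-120 + 115} + 36924} = \sqrt{\frac{1}{-5} + 36924} = \sqrt{- \frac{1}{5} + 36924} = \sqrt{\frac{184619}{5}} = \frac{\sqrt{923095}}{5} \approx 192.16$)
$\frac{4 \left(-3\right) + 6}{73 \left(-374\right) + A} = \frac{4 \left(-3\right) + 6}{73 \left(-374\right) + \frac{\sqrt{923095}}{5}} = \frac{-12 + 6}{-27302 + \frac{\sqrt{923095}}{5}} = - \frac{6}{-27302 + \frac{\sqrt{923095}}{5}}$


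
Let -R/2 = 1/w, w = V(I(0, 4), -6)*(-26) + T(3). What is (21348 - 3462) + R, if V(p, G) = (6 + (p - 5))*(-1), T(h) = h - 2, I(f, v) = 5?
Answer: 2808100/157 ≈ 17886.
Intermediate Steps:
T(h) = -2 + h
V(p, G) = -1 - p (V(p, G) = (6 + (-5 + p))*(-1) = (1 + p)*(-1) = -1 - p)
w = 157 (w = (-1 - 1*5)*(-26) + (-2 + 3) = (-1 - 5)*(-26) + 1 = -6*(-26) + 1 = 156 + 1 = 157)
R = -2/157 ≈ -0.012739
(21348 - 3462) + R = (21348 - 3462) - 2/157 = 17886 - 2/157 = 2808100/157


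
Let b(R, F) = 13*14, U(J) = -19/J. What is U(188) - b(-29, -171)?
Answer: -34235/188 ≈ -182.10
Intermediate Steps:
b(R, F) = 182
U(188) - b(-29, -171) = -19/188 - 1*182 = -19*1/188 - 182 = -19/188 - 182 = -34235/188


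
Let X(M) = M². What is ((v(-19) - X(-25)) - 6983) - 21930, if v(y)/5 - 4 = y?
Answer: -29613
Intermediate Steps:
v(y) = 20 + 5*y
((v(-19) - X(-25)) - 6983) - 21930 = (((20 + 5*(-19)) - 1*(-25)²) - 6983) - 21930 = (((20 - 95) - 1*625) - 6983) - 21930 = ((-75 - 625) - 6983) - 21930 = (-700 - 6983) - 21930 = -7683 - 21930 = -29613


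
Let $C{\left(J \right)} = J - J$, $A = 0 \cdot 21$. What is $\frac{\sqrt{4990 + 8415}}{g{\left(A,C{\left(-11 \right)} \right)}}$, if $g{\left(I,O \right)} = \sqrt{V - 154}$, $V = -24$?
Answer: $- \frac{i \sqrt{2386090}}{178} \approx - 8.6781 i$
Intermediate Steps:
$A = 0$
$C{\left(J \right)} = 0$
$g{\left(I,O \right)} = i \sqrt{178}$ ($g{\left(I,O \right)} = \sqrt{-24 - 154} = \sqrt{-178} = i \sqrt{178}$)
$\frac{\sqrt{4990 + 8415}}{g{\left(A,C{\left(-11 \right)} \right)}} = \frac{\sqrt{4990 + 8415}}{i \sqrt{178}} = \sqrt{13405} \left(- \frac{i \sqrt{178}}{178}\right) = - \frac{i \sqrt{2386090}}{178}$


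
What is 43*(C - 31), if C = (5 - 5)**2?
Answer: -1333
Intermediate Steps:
C = 0 (C = 0**2 = 0)
43*(C - 31) = 43*(0 - 31) = 43*(-31) = -1333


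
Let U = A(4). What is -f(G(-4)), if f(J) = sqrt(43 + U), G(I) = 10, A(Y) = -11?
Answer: -4*sqrt(2) ≈ -5.6569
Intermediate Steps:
U = -11
f(J) = 4*sqrt(2) (f(J) = sqrt(43 - 11) = sqrt(32) = 4*sqrt(2))
-f(G(-4)) = -4*sqrt(2)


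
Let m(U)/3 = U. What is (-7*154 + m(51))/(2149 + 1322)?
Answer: -925/3471 ≈ -0.26649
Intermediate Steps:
m(U) = 3*U
(-7*154 + m(51))/(2149 + 1322) = (-7*154 + 3*51)/(2149 + 1322) = (-1078 + 153)/3471 = -925*1/3471 = -925/3471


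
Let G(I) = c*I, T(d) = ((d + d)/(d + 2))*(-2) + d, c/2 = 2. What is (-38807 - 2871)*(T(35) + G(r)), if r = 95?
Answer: -634130770/37 ≈ -1.7139e+7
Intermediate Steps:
c = 4 (c = 2*2 = 4)
T(d) = d - 4*d/(2 + d) (T(d) = ((2*d)/(2 + d))*(-2) + d = (2*d/(2 + d))*(-2) + d = -4*d/(2 + d) + d = d - 4*d/(2 + d))
G(I) = 4*I
(-38807 - 2871)*(T(35) + G(r)) = (-38807 - 2871)*(35*(-2 + 35)/(2 + 35) + 4*95) = -41678*(35*33/37 + 380) = -41678*(35*(1/37)*33 + 380) = -41678*(1155/37 + 380) = -41678*15215/37 = -634130770/37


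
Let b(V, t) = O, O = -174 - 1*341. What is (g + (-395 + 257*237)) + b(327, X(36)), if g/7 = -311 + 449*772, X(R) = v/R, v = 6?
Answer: 2484218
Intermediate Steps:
X(R) = 6/R
O = -515 (O = -174 - 341 = -515)
b(V, t) = -515
g = 2424219 (g = 7*(-311 + 449*772) = 7*(-311 + 346628) = 7*346317 = 2424219)
(g + (-395 + 257*237)) + b(327, X(36)) = (2424219 + (-395 + 257*237)) - 515 = (2424219 + (-395 + 60909)) - 515 = (2424219 + 60514) - 515 = 2484733 - 515 = 2484218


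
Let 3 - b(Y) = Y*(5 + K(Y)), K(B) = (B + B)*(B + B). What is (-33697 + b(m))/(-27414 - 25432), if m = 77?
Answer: 1860211/52846 ≈ 35.201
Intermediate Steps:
K(B) = 4*B**2 (K(B) = (2*B)*(2*B) = 4*B**2)
b(Y) = 3 - Y*(5 + 4*Y**2)
(-33697 + b(m))/(-27414 - 25432) = (-33697 + (3 - 5*77 - 4*77**3))/(-27414 - 25432) = (-33697 + (3 - 385 - 4*456533))/(-52846) = (-33697 + (3 - 385 - 1826132))*(-1/52846) = (-33697 - 1826514)*(-1/52846) = -1860211*(-1/52846) = 1860211/52846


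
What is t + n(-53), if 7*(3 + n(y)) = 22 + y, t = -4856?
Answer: -34044/7 ≈ -4863.4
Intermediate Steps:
n(y) = 1/7 + y/7 (n(y) = -3 + (22 + y)/7 = -3 + (22/7 + y/7) = 1/7 + y/7)
t + n(-53) = -4856 + (1/7 + (1/7)*(-53)) = -4856 + (1/7 - 53/7) = -4856 - 52/7 = -34044/7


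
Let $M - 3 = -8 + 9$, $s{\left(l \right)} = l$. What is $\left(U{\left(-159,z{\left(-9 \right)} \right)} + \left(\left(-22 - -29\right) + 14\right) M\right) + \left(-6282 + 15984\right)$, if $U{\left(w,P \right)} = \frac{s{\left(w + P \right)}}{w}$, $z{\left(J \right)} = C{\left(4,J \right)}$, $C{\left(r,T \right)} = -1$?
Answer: $\frac{1556134}{159} \approx 9787.0$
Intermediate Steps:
$z{\left(J \right)} = -1$
$U{\left(w,P \right)} = \frac{P + w}{w}$ ($U{\left(w,P \right)} = \frac{w + P}{w} = \frac{P + w}{w}$)
$M = 4$ ($M = 3 + \left(-8 + 9\right) = 3 + 1 = 4$)
$\left(U{\left(-159,z{\left(-9 \right)} \right)} + \left(\left(-22 - -29\right) + 14\right) M\right) + \left(-6282 + 15984\right) = \left(\frac{-1 - 159}{-159} + \left(\left(-22 - -29\right) + 14\right) 4\right) + \left(-6282 + 15984\right) = \left(\left(- \frac{1}{159}\right) \left(-160\right) + \left(\left(-22 + 29\right) + 14\right) 4\right) + 9702 = \left(\frac{160}{159} + \left(7 + 14\right) 4\right) + 9702 = \left(\frac{160}{159} + 21 \cdot 4\right) + 9702 = \left(\frac{160}{159} + 84\right) + 9702 = \frac{13516}{159} + 9702 = \frac{1556134}{159}$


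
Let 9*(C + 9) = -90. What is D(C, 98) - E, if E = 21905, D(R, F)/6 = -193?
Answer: -23063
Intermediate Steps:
C = -19 (C = -9 + (1/9)*(-90) = -9 - 10 = -19)
D(R, F) = -1158 (D(R, F) = 6*(-193) = -1158)
D(C, 98) - E = -1158 - 1*21905 = -1158 - 21905 = -23063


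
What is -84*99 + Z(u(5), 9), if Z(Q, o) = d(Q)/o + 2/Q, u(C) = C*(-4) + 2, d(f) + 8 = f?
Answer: -8319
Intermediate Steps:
d(f) = -8 + f
u(C) = 2 - 4*C (u(C) = -4*C + 2 = 2 - 4*C)
Z(Q, o) = 2/Q + (-8 + Q)/o (Z(Q, o) = (-8 + Q)/o + 2/Q = 2/Q + (-8 + Q)/o)
-84*99 + Z(u(5), 9) = -84*99 + (-8/9 + 2/(2 - 4*5) + (2 - 4*5)/9) = -8316 + (-8*1/9 + 2/(2 - 20) + (2 - 20)*(1/9)) = -8316 + (-8/9 + 2/(-18) - 18*1/9) = -8316 + (-8/9 + 2*(-1/18) - 2) = -8316 + (-8/9 - 1/9 - 2) = -8316 - 3 = -8319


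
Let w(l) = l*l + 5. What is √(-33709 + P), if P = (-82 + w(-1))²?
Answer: I*√27933 ≈ 167.13*I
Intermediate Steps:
w(l) = 5 + l² (w(l) = l² + 5 = 5 + l²)
P = 5776 (P = (-82 + (5 + (-1)²))² = (-82 + (5 + 1))² = (-82 + 6)² = (-76)² = 5776)
√(-33709 + P) = √(-33709 + 5776) = √(-27933) = I*√27933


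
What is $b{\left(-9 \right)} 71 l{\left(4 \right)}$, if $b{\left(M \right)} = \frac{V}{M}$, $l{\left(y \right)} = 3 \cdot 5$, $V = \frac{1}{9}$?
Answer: $- \frac{355}{27} \approx -13.148$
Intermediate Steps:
$V = \frac{1}{9} \approx 0.11111$
$l{\left(y \right)} = 15$
$b{\left(M \right)} = \frac{1}{9 M}$
$b{\left(-9 \right)} 71 l{\left(4 \right)} = \frac{1}{9 \left(-9\right)} 71 \cdot 15 = \frac{1}{9} \left(- \frac{1}{9}\right) 71 \cdot 15 = \left(- \frac{1}{81}\right) 71 \cdot 15 = \left(- \frac{71}{81}\right) 15 = - \frac{355}{27}$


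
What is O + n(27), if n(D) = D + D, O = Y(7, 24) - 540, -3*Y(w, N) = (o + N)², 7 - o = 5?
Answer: -2134/3 ≈ -711.33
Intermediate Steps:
o = 2 (o = 7 - 1*5 = 7 - 5 = 2)
Y(w, N) = -(2 + N)²/3
O = -2296/3 (O = -(2 + 24)²/3 - 540 = -⅓*26² - 540 = -⅓*676 - 540 = -676/3 - 540 = -2296/3 ≈ -765.33)
n(D) = 2*D
O + n(27) = -2296/3 + 2*27 = -2296/3 + 54 = -2134/3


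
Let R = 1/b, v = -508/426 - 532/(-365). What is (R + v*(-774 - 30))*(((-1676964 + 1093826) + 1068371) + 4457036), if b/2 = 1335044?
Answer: -72875314732014949041/69195330520 ≈ -1.0532e+9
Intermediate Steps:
v = 20606/77745 (v = -508*1/426 - 532*(-1/365) = -254/213 + 532/365 = 20606/77745 ≈ 0.26505)
b = 2670088 (b = 2*1335044 = 2670088)
R = 1/2670088 ≈ 3.7452e-7
(R + v*(-774 - 30))*(((-1676964 + 1093826) + 1068371) + 4457036) = (1/2670088 + 20606*(-774 - 30)/77745)*(((-1676964 + 1093826) + 1068371) + 4457036) = (1/2670088 + (20606/77745)*(-804))*((-583138 + 1068371) + 4457036) = (1/2670088 - 5522408/25915)*(485233 + 4457036) = -14745315305989/69195330520*4942269 = -72875314732014949041/69195330520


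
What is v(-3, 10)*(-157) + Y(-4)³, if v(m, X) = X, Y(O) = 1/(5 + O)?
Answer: -1569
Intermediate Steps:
v(-3, 10)*(-157) + Y(-4)³ = 10*(-157) + (1/(5 - 4))³ = -1570 + (1/1)³ = -1570 + 1³ = -1570 + 1 = -1569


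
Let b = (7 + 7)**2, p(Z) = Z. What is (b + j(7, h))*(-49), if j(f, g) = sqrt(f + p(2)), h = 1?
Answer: -9751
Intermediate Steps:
j(f, g) = sqrt(2 + f) (j(f, g) = sqrt(f + 2) = sqrt(2 + f))
b = 196 (b = 14**2 = 196)
(b + j(7, h))*(-49) = (196 + sqrt(2 + 7))*(-49) = (196 + sqrt(9))*(-49) = (196 + 3)*(-49) = 199*(-49) = -9751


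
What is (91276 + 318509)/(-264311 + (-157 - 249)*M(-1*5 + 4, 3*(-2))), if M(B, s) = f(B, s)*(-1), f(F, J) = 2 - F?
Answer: -409785/263093 ≈ -1.5576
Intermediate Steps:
M(B, s) = -2 + B (M(B, s) = (2 - B)*(-1) = -2 + B)
(91276 + 318509)/(-264311 + (-157 - 249)*M(-1*5 + 4, 3*(-2))) = (91276 + 318509)/(-264311 + (-157 - 249)*(-2 + (-1*5 + 4))) = 409785/(-264311 - 406*(-2 + (-5 + 4))) = 409785/(-264311 - 406*(-2 - 1)) = 409785/(-264311 - 406*(-3)) = 409785/(-264311 + 1218) = 409785/(-263093) = 409785*(-1/263093) = -409785/263093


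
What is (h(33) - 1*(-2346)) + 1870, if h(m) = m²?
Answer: 5305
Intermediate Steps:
(h(33) - 1*(-2346)) + 1870 = (33² - 1*(-2346)) + 1870 = (1089 + 2346) + 1870 = 3435 + 1870 = 5305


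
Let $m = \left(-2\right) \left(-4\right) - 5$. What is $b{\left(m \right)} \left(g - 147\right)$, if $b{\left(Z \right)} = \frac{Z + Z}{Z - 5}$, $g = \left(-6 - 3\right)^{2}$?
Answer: $198$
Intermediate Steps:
$g = 81$ ($g = \left(-9\right)^{2} = 81$)
$m = 3$ ($m = 8 - 5 = 3$)
$b{\left(Z \right)} = \frac{2 Z}{-5 + Z}$
$b{\left(m \right)} \left(g - 147\right) = 2 \cdot 3 \frac{1}{-5 + 3} \left(81 - 147\right) = 2 \cdot 3 \frac{1}{-2} \left(-66\right) = 2 \cdot 3 \left(- \frac{1}{2}\right) \left(-66\right) = \left(-3\right) \left(-66\right) = 198$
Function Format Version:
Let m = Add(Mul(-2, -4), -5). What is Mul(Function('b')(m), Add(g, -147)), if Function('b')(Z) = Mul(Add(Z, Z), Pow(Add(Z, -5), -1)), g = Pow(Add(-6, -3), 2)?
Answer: 198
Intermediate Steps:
g = 81 (g = Pow(-9, 2) = 81)
m = 3 (m = Add(8, -5) = 3)
Function('b')(Z) = Mul(2, Z, Pow(Add(-5, Z), -1)) (Function('b')(Z) = Mul(Mul(2, Z), Pow(Add(-5, Z), -1)) = Mul(2, Z, Pow(Add(-5, Z), -1)))
Mul(Function('b')(m), Add(g, -147)) = Mul(Mul(2, 3, Pow(Add(-5, 3), -1)), Add(81, -147)) = Mul(Mul(2, 3, Pow(-2, -1)), -66) = Mul(Mul(2, 3, Rational(-1, 2)), -66) = Mul(-3, -66) = 198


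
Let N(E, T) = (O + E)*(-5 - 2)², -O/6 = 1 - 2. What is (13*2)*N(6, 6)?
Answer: 15288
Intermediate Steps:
O = 6 (O = -6*(1 - 2) = -6*(-1) = 6)
N(E, T) = 294 + 49*E (N(E, T) = (6 + E)*(-5 - 2)² = (6 + E)*(-7)² = (6 + E)*49 = 294 + 49*E)
(13*2)*N(6, 6) = (13*2)*(294 + 49*6) = 26*(294 + 294) = 26*588 = 15288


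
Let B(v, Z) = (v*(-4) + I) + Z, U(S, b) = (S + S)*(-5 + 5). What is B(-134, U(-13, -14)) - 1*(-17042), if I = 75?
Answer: 17653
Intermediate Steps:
U(S, b) = 0 (U(S, b) = (2*S)*0 = 0)
B(v, Z) = 75 + Z - 4*v (B(v, Z) = (v*(-4) + 75) + Z = (-4*v + 75) + Z = (75 - 4*v) + Z = 75 + Z - 4*v)
B(-134, U(-13, -14)) - 1*(-17042) = (75 + 0 - 4*(-134)) - 1*(-17042) = (75 + 0 + 536) + 17042 = 611 + 17042 = 17653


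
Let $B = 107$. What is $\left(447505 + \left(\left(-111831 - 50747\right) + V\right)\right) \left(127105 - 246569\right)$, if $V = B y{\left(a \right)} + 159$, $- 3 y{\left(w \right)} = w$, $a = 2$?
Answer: $- \frac{102146976416}{3} \approx -3.4049 \cdot 10^{10}$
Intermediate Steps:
$y{\left(w \right)} = - \frac{w}{3}$
$V = \frac{263}{3}$ ($V = 107 \left(\left(- \frac{1}{3}\right) 2\right) + 159 = 107 \left(- \frac{2}{3}\right) + 159 = - \frac{214}{3} + 159 = \frac{263}{3} \approx 87.667$)
$\left(447505 + \left(\left(-111831 - 50747\right) + V\right)\right) \left(127105 - 246569\right) = \left(447505 + \left(\left(-111831 - 50747\right) + \frac{263}{3}\right)\right) \left(127105 - 246569\right) = \left(447505 + \left(-162578 + \frac{263}{3}\right)\right) \left(-119464\right) = \left(447505 - \frac{487471}{3}\right) \left(-119464\right) = \frac{855044}{3} \left(-119464\right) = - \frac{102146976416}{3}$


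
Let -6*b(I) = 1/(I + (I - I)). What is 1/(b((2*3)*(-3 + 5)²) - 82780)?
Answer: -144/11920321 ≈ -1.2080e-5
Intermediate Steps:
b(I) = -1/(6*I) (b(I) = -1/(6*(I + (I - I))) = -1/(6*(I + 0)) = -1/(6*I))
1/(b((2*3)*(-3 + 5)²) - 82780) = 1/(-1/(6*(-3 + 5)²)/6 - 82780) = 1/(-1/(6*(6*2²)) - 82780) = 1/(-1/(6*(6*4)) - 82780) = 1/(-⅙/24 - 82780) = 1/(-⅙*1/24 - 82780) = 1/(-1/144 - 82780) = 1/(-11920321/144) = -144/11920321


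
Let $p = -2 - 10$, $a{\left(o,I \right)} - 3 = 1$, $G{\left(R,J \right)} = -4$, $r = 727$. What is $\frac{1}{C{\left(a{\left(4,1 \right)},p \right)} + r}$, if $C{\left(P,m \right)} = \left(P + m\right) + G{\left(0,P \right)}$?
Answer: $\frac{1}{715} \approx 0.0013986$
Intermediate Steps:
$a{\left(o,I \right)} = 4$ ($a{\left(o,I \right)} = 3 + 1 = 4$)
$p = -12$ ($p = -2 - 10 = -12$)
$C{\left(P,m \right)} = -4 + P + m$ ($C{\left(P,m \right)} = \left(P + m\right) - 4 = -4 + P + m$)
$\frac{1}{C{\left(a{\left(4,1 \right)},p \right)} + r} = \frac{1}{\left(-4 + 4 - 12\right) + 727} = \frac{1}{-12 + 727} = \frac{1}{715}$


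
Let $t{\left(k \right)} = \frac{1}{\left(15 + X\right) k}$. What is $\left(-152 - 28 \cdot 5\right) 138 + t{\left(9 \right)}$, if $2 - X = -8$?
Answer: $- \frac{9066599}{225} \approx -40296.0$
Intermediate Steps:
$X = 10$ ($X = 2 - -8 = 2 + 8 = 10$)
$t{\left(k \right)} = \frac{1}{25 k}$ ($t{\left(k \right)} = \frac{1}{\left(15 + 10\right) k} = \frac{1}{25 k}$)
$\left(-152 - 28 \cdot 5\right) 138 + t{\left(9 \right)} = \left(-152 - 28 \cdot 5\right) 138 + \frac{1}{25 \cdot 9} = \left(-152 - 140\right) 138 + \frac{1}{25} \cdot \frac{1}{9} = \left(-152 - 140\right) 138 + \frac{1}{225} = \left(-292\right) 138 + \frac{1}{225} = -40296 + \frac{1}{225} = - \frac{9066599}{225}$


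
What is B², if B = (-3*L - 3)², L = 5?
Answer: 104976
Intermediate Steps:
B = 324 (B = (-3*5 - 3)² = (-15 - 3)² = (-18)² = 324)
B² = 324² = 104976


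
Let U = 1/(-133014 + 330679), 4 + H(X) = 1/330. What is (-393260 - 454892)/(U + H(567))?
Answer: 11064897695280/52143961 ≈ 2.1220e+5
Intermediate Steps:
H(X) = -1319/330 (H(X) = -4 + 1/330 = -1319/330)
U = 1/197665 ≈ 5.0591e-6
(-393260 - 454892)/(U + H(567)) = (-393260 - 454892)/(1/197665 - 1319/330) = -848152/(-52143961/13045890) = -848152*(-13045890/52143961) = 11064897695280/52143961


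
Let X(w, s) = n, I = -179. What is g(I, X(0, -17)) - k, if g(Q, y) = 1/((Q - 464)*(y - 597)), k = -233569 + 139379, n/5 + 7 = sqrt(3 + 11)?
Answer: 12084792789606/128302291 + 5*sqrt(14)/256604582 ≈ 94190.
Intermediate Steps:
n = -35 + 5*sqrt(14) (n = -35 + 5*sqrt(3 + 11) = -35 + 5*sqrt(14) ≈ -16.292)
X(w, s) = -35 + 5*sqrt(14)
k = -94190
g(Q, y) = 1/((-597 + y)*(-464 + Q)) (g(Q, y) = 1/((-464 + Q)*(-597 + y)) = 1/((-597 + y)*(-464 + Q)))
g(I, X(0, -17)) - k = 1/(277008 - 597*(-179) - 464*(-35 + 5*sqrt(14)) - 179*(-35 + 5*sqrt(14))) - 1*(-94190) = 1/(277008 + 106863 + (16240 - 2320*sqrt(14)) + (6265 - 895*sqrt(14))) + 94190 = 1/(406376 - 3215*sqrt(14)) + 94190 = 94190 + 1/(406376 - 3215*sqrt(14))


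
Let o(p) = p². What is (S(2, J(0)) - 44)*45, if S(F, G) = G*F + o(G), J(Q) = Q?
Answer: -1980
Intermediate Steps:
S(F, G) = G² + F*G (S(F, G) = G*F + G² = F*G + G² = G² + F*G)
(S(2, J(0)) - 44)*45 = (0*(2 + 0) - 44)*45 = (0*2 - 44)*45 = (0 - 44)*45 = -44*45 = -1980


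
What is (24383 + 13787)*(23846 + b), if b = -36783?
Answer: -493805290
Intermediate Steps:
(24383 + 13787)*(23846 + b) = (24383 + 13787)*(23846 - 36783) = 38170*(-12937) = -493805290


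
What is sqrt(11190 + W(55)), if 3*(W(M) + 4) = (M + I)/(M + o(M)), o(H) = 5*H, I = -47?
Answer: sqrt(304539070)/165 ≈ 105.76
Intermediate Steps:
W(M) = -4 + (-47 + M)/(18*M) (W(M) = -4 + ((M - 47)/(M + 5*M))/3 = -4 + ((-47 + M)/((6*M)))/3 = -4 + ((-47 + M)*(1/(6*M)))/3 = -4 + ((-47 + M)/(6*M))/3 = -4 + (-47 + M)/(18*M))
sqrt(11190 + W(55)) = sqrt(11190 + (1/18)*(-47 - 71*55)/55) = sqrt(11190 + (1/18)*(1/55)*(-47 - 3905)) = sqrt(11190 + (1/18)*(1/55)*(-3952)) = sqrt(11190 - 1976/495) = sqrt(5537074/495) = sqrt(304539070)/165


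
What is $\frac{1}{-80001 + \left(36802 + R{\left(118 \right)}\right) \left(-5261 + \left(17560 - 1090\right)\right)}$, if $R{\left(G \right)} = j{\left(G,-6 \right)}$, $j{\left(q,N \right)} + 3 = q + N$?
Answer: $\frac{1}{413655398} \approx 2.4175 \cdot 10^{-9}$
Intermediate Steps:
$j{\left(q,N \right)} = -3 + N + q$ ($j{\left(q,N \right)} = -3 + \left(q + N\right) = -3 + \left(N + q\right) = -3 + N + q$)
$R{\left(G \right)} = -9 + G$ ($R{\left(G \right)} = -3 - 6 + G = -9 + G$)
$\frac{1}{-80001 + \left(36802 + R{\left(118 \right)}\right) \left(-5261 + \left(17560 - 1090\right)\right)} = \frac{1}{-80001 + \left(36802 + \left(-9 + 118\right)\right) \left(-5261 + \left(17560 - 1090\right)\right)} = \frac{1}{-80001 + \left(36802 + 109\right) \left(-5261 + \left(17560 - 1090\right)\right)} = \frac{1}{-80001 + 36911 \left(-5261 + 16470\right)} = \frac{1}{-80001 + 36911 \cdot 11209} = \frac{1}{-80001 + 413735399} = \frac{1}{413655398}$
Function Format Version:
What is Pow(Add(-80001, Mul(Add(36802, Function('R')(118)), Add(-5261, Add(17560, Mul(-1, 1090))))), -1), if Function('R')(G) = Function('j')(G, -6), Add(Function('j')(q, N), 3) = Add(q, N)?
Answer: Rational(1, 413655398) ≈ 2.4175e-9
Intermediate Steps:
Function('j')(q, N) = Add(-3, N, q) (Function('j')(q, N) = Add(-3, Add(q, N)) = Add(-3, Add(N, q)) = Add(-3, N, q))
Function('R')(G) = Add(-9, G) (Function('R')(G) = Add(-3, -6, G) = Add(-9, G))
Pow(Add(-80001, Mul(Add(36802, Function('R')(118)), Add(-5261, Add(17560, Mul(-1, 1090))))), -1) = Pow(Add(-80001, Mul(Add(36802, Add(-9, 118)), Add(-5261, Add(17560, Mul(-1, 1090))))), -1) = Pow(Add(-80001, Mul(Add(36802, 109), Add(-5261, Add(17560, -1090)))), -1) = Pow(Add(-80001, Mul(36911, Add(-5261, 16470))), -1) = Pow(Add(-80001, Mul(36911, 11209)), -1) = Pow(Add(-80001, 413735399), -1) = Pow(413655398, -1) = Rational(1, 413655398)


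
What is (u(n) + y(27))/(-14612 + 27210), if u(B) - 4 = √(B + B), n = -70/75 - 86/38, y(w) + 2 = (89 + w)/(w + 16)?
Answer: 101/270857 + I*√519270/3590430 ≈ 0.00037289 + 0.0002007*I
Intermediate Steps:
y(w) = -2 + (89 + w)/(16 + w) (y(w) = -2 + (89 + w)/(w + 16) = -2 + (89 + w)/(16 + w))
n = -911/285 (n = -70*1/75 - 86*1/38 = -14/15 - 43/19 = -911/285 ≈ -3.1965)
u(B) = 4 + √2*√B (u(B) = 4 + √(B + B) = 4 + √(2*B) = 4 + √2*√B)
(u(n) + y(27))/(-14612 + 27210) = ((4 + √2*√(-911/285)) + (57 - 1*27)/(16 + 27))/(-14612 + 27210) = ((4 + √2*(I*√259635/285)) + (57 - 27)/43)/12598 = ((4 + I*√519270/285) + (1/43)*30)*(1/12598) = ((4 + I*√519270/285) + 30/43)*(1/12598) = (202/43 + I*√519270/285)*(1/12598) = 101/270857 + I*√519270/3590430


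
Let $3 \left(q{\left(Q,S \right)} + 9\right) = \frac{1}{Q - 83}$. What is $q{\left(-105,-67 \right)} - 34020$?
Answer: $- \frac{19192357}{564} \approx -34029.0$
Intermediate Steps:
$q{\left(Q,S \right)} = -9 + \frac{1}{3 \left(-83 + Q\right)}$ ($q{\left(Q,S \right)} = -9 + \frac{1}{3 \left(Q - 83\right)} = -9 + \frac{1}{3 \left(-83 + Q\right)}$)
$q{\left(-105,-67 \right)} - 34020 = \frac{2242 - -2835}{3 \left(-83 - 105\right)} - 34020 = \frac{2242 + 2835}{3 \left(-188\right)} - 34020 = \frac{1}{3} \left(- \frac{1}{188}\right) 5077 - 34020 = - \frac{5077}{564} - 34020 = - \frac{19192357}{564}$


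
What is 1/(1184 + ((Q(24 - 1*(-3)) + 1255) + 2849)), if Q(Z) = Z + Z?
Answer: 1/5342 ≈ 0.00018720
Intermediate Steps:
Q(Z) = 2*Z
1/(1184 + ((Q(24 - 1*(-3)) + 1255) + 2849)) = 1/(1184 + ((2*(24 - 1*(-3)) + 1255) + 2849)) = 1/(1184 + ((2*(24 + 3) + 1255) + 2849)) = 1/(1184 + ((2*27 + 1255) + 2849)) = 1/(1184 + ((54 + 1255) + 2849)) = 1/(1184 + (1309 + 2849)) = 1/(1184 + 4158) = 1/5342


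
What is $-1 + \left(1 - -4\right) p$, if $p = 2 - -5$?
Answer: $34$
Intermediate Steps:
$p = 7$ ($p = 2 + 5 = 7$)
$-1 + \left(1 - -4\right) p = -1 + \left(1 - -4\right) 7 = -1 + \left(1 + 4\right) 7 = -1 + 5 \cdot 7 = -1 + 35 = 34$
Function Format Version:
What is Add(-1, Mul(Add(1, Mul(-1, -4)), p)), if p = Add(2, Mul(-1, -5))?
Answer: 34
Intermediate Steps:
p = 7 (p = Add(2, 5) = 7)
Add(-1, Mul(Add(1, Mul(-1, -4)), p)) = Add(-1, Mul(Add(1, Mul(-1, -4)), 7)) = Add(-1, Mul(Add(1, 4), 7)) = Add(-1, Mul(5, 7)) = Add(-1, 35) = 34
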